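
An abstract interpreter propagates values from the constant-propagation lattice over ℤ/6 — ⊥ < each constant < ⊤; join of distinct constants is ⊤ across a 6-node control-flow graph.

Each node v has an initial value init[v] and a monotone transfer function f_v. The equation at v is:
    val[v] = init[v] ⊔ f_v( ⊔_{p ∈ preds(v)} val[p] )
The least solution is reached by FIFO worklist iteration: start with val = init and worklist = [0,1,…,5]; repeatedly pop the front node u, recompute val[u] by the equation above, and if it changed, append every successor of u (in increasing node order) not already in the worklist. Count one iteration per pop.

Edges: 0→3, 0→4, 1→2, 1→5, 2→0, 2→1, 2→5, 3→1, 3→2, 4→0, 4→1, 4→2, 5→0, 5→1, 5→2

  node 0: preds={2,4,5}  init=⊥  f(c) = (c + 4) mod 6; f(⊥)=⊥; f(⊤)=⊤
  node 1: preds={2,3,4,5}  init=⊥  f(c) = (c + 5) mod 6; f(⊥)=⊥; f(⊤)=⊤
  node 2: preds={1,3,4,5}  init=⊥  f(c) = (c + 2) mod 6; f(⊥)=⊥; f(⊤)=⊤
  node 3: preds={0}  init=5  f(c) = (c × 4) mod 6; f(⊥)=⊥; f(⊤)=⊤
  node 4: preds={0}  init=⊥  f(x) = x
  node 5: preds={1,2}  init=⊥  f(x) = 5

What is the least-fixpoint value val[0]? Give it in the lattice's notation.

Trace (15 dequeues):
  [1] u=0 | in ⊥ | out ⊥ | ==
  [2] u=1 | in 5 | out 4 | prev ⊥ | push {}
  [3] u=2 | in ⊤ | out ⊤ | prev ⊥ | push {0,1}
  [4] u=3 | in ⊥ | out 5 | ==
  [5] u=4 | in ⊥ | out ⊥ | ==
  [6] u=5 | in ⊤ | out 5 | prev ⊥ | push {2}
  [7] u=0 | in ⊤ | out ⊤ | prev ⊥ | push {3,4}
  [8] u=1 | in ⊤ | out ⊤ | prev 4 | push {5}
  [9] u=2 | in ⊤ | out ⊤ | ==
  [10] u=3 | in ⊤ | out ⊤ | prev 5 | push {1,2}
  [11] u=4 | in ⊤ | out ⊤ | prev ⊥ | push {0}
  [12] u=5 | in ⊤ | out 5 | ==
  [13] u=1 | in ⊤ | out ⊤ | ==
  [14] u=2 | in ⊤ | out ⊤ | ==
  [15] u=0 | in ⊤ | out ⊤ | ==

Converged values:
  [0] ⊤
  [1] ⊤
  [2] ⊤
  [3] ⊤
  [4] ⊤
  [5] 5

⊤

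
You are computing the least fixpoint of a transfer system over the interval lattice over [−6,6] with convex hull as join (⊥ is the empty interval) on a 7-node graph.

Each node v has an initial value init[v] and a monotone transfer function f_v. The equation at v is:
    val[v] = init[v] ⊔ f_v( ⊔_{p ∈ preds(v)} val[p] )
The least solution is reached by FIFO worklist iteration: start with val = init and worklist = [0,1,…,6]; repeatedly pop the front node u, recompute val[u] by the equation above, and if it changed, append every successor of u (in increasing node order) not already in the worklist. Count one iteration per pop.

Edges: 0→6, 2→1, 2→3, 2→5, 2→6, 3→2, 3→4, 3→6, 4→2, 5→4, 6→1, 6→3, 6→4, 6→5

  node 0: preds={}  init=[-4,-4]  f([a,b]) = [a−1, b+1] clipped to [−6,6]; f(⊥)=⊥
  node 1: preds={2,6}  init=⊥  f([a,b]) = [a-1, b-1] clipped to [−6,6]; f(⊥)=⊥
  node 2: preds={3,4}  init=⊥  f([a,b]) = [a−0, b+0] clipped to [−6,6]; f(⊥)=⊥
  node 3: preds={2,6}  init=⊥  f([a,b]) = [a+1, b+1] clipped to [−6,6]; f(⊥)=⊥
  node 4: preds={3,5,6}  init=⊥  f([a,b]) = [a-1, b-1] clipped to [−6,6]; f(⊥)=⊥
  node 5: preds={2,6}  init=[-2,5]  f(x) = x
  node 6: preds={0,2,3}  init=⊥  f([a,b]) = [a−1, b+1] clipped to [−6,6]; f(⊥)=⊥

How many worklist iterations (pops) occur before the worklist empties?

Trace (25 dequeues):
  [1] u=0 | in ⊥ | out [-4,-4] | ==
  [2] u=1 | in ⊥ | out ⊥ | ==
  [3] u=2 | in ⊥ | out ⊥ | ==
  [4] u=3 | in ⊥ | out ⊥ | ==
  [5] u=4 | in [-2,5] | out [-3,4] | prev ⊥ | push {2}
  [6] u=5 | in ⊥ | out [-2,5] | ==
  [7] u=6 | in [-4,-4] | out [-5,-3] | prev ⊥ | push {1,3,4,5}
  [8] u=2 | in [-3,4] | out [-3,4] | prev ⊥ | push {6}
  [9] u=1 | in [-5,4] | out [-6,3] | prev ⊥ | push {}
  [10] u=3 | in [-5,4] | out [-4,5] | prev ⊥ | push {2}
  [11] u=4 | in [-5,5] | out [-6,4] | prev [-3,4] | push {}
  [12] u=5 | in [-5,4] | out [-5,5] | prev [-2,5] | push {4}
  [13] u=6 | in [-4,5] | out [-5,6] | prev [-5,-3] | push {1,3,5}
  [14] u=2 | in [-6,5] | out [-6,5] | prev [-3,4] | push {6}
  [15] u=4 | in [-5,6] | out [-6,5] | prev [-6,4] | push {2}
  [16] u=1 | in [-6,6] | out [-6,5] | prev [-6,3] | push {}
  [17] u=3 | in [-6,6] | out [-5,6] | prev [-4,5] | push {4}
  [18] u=5 | in [-6,6] | out [-6,6] | prev [-5,5] | push {}
  [19] u=6 | in [-6,6] | out [-6,6] | prev [-5,6] | push {1,3,5}
  [20] u=2 | in [-6,6] | out [-6,6] | prev [-6,5] | push {6}
  [21] u=4 | in [-6,6] | out [-6,5] | ==
  [22] u=1 | in [-6,6] | out [-6,5] | ==
  [23] u=3 | in [-6,6] | out [-5,6] | ==
  [24] u=5 | in [-6,6] | out [-6,6] | ==
  [25] u=6 | in [-6,6] | out [-6,6] | ==

Converged values:
  [0] [-4,-4]
  [1] [-6,5]
  [2] [-6,6]
  [3] [-5,6]
  [4] [-6,5]
  [5] [-6,6]
  [6] [-6,6]

25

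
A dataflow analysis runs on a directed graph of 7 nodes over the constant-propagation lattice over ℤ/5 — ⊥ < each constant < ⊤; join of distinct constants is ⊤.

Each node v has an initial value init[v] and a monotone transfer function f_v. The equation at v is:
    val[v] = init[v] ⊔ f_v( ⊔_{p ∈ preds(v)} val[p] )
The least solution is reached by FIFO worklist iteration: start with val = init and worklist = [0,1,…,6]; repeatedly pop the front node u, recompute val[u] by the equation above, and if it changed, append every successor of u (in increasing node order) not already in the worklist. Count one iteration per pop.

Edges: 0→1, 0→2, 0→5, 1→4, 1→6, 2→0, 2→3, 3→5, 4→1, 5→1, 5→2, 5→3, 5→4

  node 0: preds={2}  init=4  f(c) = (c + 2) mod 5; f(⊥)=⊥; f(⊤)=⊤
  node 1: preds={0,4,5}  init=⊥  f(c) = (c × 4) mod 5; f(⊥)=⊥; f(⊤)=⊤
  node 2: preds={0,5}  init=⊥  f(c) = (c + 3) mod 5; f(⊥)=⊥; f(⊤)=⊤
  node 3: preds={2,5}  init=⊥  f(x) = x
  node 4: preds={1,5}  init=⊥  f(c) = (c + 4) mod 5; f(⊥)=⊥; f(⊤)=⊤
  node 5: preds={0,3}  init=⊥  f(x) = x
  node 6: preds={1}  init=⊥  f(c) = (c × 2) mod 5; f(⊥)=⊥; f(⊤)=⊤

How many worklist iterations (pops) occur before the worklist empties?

17

Iteration log — 17 steps:
  step 1. node 0  ⊔preds=⊥  new=4  stable
  step 2. node 1  ⊔preds=4  new=1  old=⊥  +wl: 
  step 3. node 2  ⊔preds=4  new=2  old=⊥  +wl: 0
  step 4. node 3  ⊔preds=2  new=2  old=⊥  +wl: 
  step 5. node 4  ⊔preds=1  new=0  old=⊥  +wl: 1
  step 6. node 5  ⊔preds=⊤  new=⊤  old=⊥  +wl: 2,3,4
  step 7. node 6  ⊔preds=1  new=2  old=⊥  +wl: 
  step 8. node 0  ⊔preds=2  new=4  stable
  step 9. node 1  ⊔preds=⊤  new=⊤  old=1  +wl: 6
  step 10. node 2  ⊔preds=⊤  new=⊤  old=2  +wl: 0
  step 11. node 3  ⊔preds=⊤  new=⊤  old=2  +wl: 5
  step 12. node 4  ⊔preds=⊤  new=⊤  old=0  +wl: 1
  step 13. node 6  ⊔preds=⊤  new=⊤  old=2  +wl: 
  step 14. node 0  ⊔preds=⊤  new=⊤  old=4  +wl: 2
  step 15. node 5  ⊔preds=⊤  new=⊤  stable
  step 16. node 1  ⊔preds=⊤  new=⊤  stable
  step 17. node 2  ⊔preds=⊤  new=⊤  stable

Least fixpoint reached:
  node 0: ⊤
  node 1: ⊤
  node 2: ⊤
  node 3: ⊤
  node 4: ⊤
  node 5: ⊤
  node 6: ⊤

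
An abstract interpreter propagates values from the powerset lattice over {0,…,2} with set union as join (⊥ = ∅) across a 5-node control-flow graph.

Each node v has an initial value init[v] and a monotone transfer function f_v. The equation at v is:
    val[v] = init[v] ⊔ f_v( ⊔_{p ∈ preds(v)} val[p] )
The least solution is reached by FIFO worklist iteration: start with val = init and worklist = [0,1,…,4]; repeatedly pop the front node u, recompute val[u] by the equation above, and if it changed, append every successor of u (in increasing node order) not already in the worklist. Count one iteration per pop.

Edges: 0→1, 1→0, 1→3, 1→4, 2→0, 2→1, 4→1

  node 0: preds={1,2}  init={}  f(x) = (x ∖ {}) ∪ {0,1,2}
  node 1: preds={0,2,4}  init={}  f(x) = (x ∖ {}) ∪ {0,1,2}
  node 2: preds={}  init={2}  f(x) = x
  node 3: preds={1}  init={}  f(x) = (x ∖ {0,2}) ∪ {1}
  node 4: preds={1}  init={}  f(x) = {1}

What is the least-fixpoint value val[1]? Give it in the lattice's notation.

Iteration log — 7 steps:
  step 1. node 0  ⊔preds={2}  new={0,1,2}  old={}  +wl: 
  step 2. node 1  ⊔preds={0,1,2}  new={0,1,2}  old={}  +wl: 0
  step 3. node 2  ⊔preds={}  new={2}  stable
  step 4. node 3  ⊔preds={0,1,2}  new={1}  old={}  +wl: 
  step 5. node 4  ⊔preds={0,1,2}  new={1}  old={}  +wl: 1
  step 6. node 0  ⊔preds={0,1,2}  new={0,1,2}  stable
  step 7. node 1  ⊔preds={0,1,2}  new={0,1,2}  stable

Least fixpoint reached:
  node 0: {0,1,2}
  node 1: {0,1,2}
  node 2: {2}
  node 3: {1}
  node 4: {1}

{0,1,2}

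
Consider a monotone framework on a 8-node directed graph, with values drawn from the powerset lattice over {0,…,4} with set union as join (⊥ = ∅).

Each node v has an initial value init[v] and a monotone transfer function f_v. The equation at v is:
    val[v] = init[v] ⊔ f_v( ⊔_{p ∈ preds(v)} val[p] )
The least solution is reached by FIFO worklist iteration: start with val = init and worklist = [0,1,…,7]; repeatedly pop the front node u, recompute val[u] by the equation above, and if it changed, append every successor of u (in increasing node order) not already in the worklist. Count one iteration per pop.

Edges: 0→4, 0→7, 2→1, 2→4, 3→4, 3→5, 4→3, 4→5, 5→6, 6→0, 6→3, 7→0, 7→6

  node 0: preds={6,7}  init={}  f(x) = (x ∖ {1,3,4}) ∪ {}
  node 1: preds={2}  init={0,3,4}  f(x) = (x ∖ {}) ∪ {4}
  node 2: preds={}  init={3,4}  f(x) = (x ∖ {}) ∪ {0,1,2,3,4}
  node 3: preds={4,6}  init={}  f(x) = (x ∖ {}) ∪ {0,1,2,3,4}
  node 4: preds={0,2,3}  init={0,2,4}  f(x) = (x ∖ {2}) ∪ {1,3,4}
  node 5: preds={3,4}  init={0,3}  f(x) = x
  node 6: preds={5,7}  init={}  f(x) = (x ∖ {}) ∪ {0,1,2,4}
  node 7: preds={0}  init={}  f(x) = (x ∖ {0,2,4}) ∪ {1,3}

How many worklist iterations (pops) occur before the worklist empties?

Worklist (14 pops):
  #1 pop 0: in={} → {} (no change)
  #2 pop 1: in={3,4} → {0,3,4} (no change)
  #3 pop 2: in={} → {0,1,2,3,4} (was {3,4}); enqueue [1]
  #4 pop 3: in={0,2,4} → {0,1,2,3,4} (was {}); enqueue []
  #5 pop 4: in={0,1,2,3,4} → {0,1,2,3,4} (was {0,2,4}); enqueue [3]
  #6 pop 5: in={0,1,2,3,4} → {0,1,2,3,4} (was {0,3}); enqueue []
  #7 pop 6: in={0,1,2,3,4} → {0,1,2,3,4} (was {}); enqueue [0]
  #8 pop 7: in={} → {1,3} (was {}); enqueue [6]
  #9 pop 1: in={0,1,2,3,4} → {0,1,2,3,4} (was {0,3,4}); enqueue []
  #10 pop 3: in={0,1,2,3,4} → {0,1,2,3,4} (no change)
  #11 pop 0: in={0,1,2,3,4} → {0,2} (was {}); enqueue [4,7]
  #12 pop 6: in={0,1,2,3,4} → {0,1,2,3,4} (no change)
  #13 pop 4: in={0,1,2,3,4} → {0,1,2,3,4} (no change)
  #14 pop 7: in={0,2} → {1,3} (no change)

Fixpoint:
  val[0] = {0,2}
  val[1] = {0,1,2,3,4}
  val[2] = {0,1,2,3,4}
  val[3] = {0,1,2,3,4}
  val[4] = {0,1,2,3,4}
  val[5] = {0,1,2,3,4}
  val[6] = {0,1,2,3,4}
  val[7] = {1,3}

14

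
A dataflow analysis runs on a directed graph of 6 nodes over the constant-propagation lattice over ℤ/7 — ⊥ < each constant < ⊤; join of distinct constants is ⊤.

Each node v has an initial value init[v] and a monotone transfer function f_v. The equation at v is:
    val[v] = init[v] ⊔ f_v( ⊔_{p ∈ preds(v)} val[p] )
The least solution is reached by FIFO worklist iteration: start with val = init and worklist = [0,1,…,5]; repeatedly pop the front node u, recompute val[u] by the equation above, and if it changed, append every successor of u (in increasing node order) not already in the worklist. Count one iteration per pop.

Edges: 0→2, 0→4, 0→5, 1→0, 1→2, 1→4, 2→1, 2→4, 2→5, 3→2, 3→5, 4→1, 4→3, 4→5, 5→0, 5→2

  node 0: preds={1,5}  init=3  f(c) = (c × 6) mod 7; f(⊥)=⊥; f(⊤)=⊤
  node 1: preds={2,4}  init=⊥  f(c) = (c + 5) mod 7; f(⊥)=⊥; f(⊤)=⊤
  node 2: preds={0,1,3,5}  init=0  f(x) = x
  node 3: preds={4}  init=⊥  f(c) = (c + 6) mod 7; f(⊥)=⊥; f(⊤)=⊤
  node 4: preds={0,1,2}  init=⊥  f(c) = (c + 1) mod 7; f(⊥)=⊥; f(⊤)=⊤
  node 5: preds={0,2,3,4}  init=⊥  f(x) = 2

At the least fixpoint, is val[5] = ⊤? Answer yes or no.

Trace (13 dequeues):
  [1] u=0 | in ⊥ | out 3 | ==
  [2] u=1 | in 0 | out 5 | prev ⊥ | push {0}
  [3] u=2 | in ⊤ | out ⊤ | prev 0 | push {1}
  [4] u=3 | in ⊥ | out ⊥ | ==
  [5] u=4 | in ⊤ | out ⊤ | prev ⊥ | push {3}
  [6] u=5 | in ⊤ | out 2 | prev ⊥ | push {2}
  [7] u=0 | in ⊤ | out ⊤ | prev 3 | push {4,5}
  [8] u=1 | in ⊤ | out ⊤ | prev 5 | push {0}
  [9] u=3 | in ⊤ | out ⊤ | prev ⊥ | push {}
  [10] u=2 | in ⊤ | out ⊤ | ==
  [11] u=4 | in ⊤ | out ⊤ | ==
  [12] u=5 | in ⊤ | out 2 | ==
  [13] u=0 | in ⊤ | out ⊤ | ==

Converged values:
  [0] ⊤
  [1] ⊤
  [2] ⊤
  [3] ⊤
  [4] ⊤
  [5] 2

no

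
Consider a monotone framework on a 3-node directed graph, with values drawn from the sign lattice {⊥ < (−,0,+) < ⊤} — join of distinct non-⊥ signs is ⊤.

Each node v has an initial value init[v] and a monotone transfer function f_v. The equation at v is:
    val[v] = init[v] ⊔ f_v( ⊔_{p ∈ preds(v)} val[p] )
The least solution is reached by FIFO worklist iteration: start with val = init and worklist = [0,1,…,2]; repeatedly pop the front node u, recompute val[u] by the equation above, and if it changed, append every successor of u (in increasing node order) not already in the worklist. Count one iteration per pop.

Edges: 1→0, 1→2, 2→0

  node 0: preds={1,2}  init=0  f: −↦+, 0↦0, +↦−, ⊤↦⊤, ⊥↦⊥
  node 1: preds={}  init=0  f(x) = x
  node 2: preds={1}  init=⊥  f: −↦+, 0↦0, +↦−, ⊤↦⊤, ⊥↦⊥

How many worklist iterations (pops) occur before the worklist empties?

Iteration log — 4 steps:
  step 1. node 0  ⊔preds=0  new=0  stable
  step 2. node 1  ⊔preds=⊥  new=0  stable
  step 3. node 2  ⊔preds=0  new=0  old=⊥  +wl: 0
  step 4. node 0  ⊔preds=0  new=0  stable

Least fixpoint reached:
  node 0: 0
  node 1: 0
  node 2: 0

4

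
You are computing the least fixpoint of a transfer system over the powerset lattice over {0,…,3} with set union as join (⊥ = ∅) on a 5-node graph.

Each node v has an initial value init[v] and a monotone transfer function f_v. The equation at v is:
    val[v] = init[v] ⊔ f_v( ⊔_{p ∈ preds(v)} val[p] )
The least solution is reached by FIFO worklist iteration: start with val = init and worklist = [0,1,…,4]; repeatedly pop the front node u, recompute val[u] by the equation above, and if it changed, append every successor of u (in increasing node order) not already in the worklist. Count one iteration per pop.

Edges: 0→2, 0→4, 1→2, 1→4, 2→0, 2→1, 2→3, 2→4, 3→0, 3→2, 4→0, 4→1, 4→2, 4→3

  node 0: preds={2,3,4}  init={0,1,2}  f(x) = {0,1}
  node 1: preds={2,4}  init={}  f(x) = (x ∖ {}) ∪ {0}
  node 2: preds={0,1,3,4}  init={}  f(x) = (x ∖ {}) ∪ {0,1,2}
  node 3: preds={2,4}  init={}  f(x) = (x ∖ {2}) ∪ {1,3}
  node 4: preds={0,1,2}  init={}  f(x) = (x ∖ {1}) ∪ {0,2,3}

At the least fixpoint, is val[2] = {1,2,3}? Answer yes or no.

no

Worklist (12 pops):
  #1 pop 0: in={} → {0,1,2} (no change)
  #2 pop 1: in={} → {0} (was {}); enqueue []
  #3 pop 2: in={0,1,2} → {0,1,2} (was {}); enqueue [0,1]
  #4 pop 3: in={0,1,2} → {0,1,3} (was {}); enqueue [2]
  #5 pop 4: in={0,1,2} → {0,2,3} (was {}); enqueue [3]
  #6 pop 0: in={0,1,2,3} → {0,1,2} (no change)
  #7 pop 1: in={0,1,2,3} → {0,1,2,3} (was {0}); enqueue [4]
  #8 pop 2: in={0,1,2,3} → {0,1,2,3} (was {0,1,2}); enqueue [0,1]
  #9 pop 3: in={0,1,2,3} → {0,1,3} (no change)
  #10 pop 4: in={0,1,2,3} → {0,2,3} (no change)
  #11 pop 0: in={0,1,2,3} → {0,1,2} (no change)
  #12 pop 1: in={0,1,2,3} → {0,1,2,3} (no change)

Fixpoint:
  val[0] = {0,1,2}
  val[1] = {0,1,2,3}
  val[2] = {0,1,2,3}
  val[3] = {0,1,3}
  val[4] = {0,2,3}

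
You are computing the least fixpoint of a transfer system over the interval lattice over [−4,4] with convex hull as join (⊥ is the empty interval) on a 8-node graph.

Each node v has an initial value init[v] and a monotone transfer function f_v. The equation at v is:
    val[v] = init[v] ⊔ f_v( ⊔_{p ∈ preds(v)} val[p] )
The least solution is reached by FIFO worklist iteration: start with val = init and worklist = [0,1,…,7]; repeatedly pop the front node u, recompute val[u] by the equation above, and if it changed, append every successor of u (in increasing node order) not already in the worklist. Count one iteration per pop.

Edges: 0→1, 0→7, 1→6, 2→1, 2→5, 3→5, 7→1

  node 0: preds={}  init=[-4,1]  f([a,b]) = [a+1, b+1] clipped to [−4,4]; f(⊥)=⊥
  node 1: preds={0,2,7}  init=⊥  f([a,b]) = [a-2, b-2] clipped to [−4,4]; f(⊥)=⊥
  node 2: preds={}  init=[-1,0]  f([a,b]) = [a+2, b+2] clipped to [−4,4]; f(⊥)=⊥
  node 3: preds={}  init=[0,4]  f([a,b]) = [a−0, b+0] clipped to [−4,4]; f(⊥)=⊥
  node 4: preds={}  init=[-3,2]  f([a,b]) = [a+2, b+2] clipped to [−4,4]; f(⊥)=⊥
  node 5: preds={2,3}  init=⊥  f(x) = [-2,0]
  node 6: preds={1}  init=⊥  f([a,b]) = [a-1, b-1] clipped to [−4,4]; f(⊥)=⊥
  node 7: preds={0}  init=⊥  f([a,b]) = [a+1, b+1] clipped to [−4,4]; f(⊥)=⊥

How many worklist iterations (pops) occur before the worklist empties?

Worklist (10 pops):
  #1 pop 0: in=⊥ → [-4,1] (no change)
  #2 pop 1: in=[-4,1] → [-4,-1] (was ⊥); enqueue []
  #3 pop 2: in=⊥ → [-1,0] (no change)
  #4 pop 3: in=⊥ → [0,4] (no change)
  #5 pop 4: in=⊥ → [-3,2] (no change)
  #6 pop 5: in=[-1,4] → [-2,0] (was ⊥); enqueue []
  #7 pop 6: in=[-4,-1] → [-4,-2] (was ⊥); enqueue []
  #8 pop 7: in=[-4,1] → [-3,2] (was ⊥); enqueue [1]
  #9 pop 1: in=[-4,2] → [-4,0] (was [-4,-1]); enqueue [6]
  #10 pop 6: in=[-4,0] → [-4,-1] (was [-4,-2]); enqueue []

Fixpoint:
  val[0] = [-4,1]
  val[1] = [-4,0]
  val[2] = [-1,0]
  val[3] = [0,4]
  val[4] = [-3,2]
  val[5] = [-2,0]
  val[6] = [-4,-1]
  val[7] = [-3,2]

10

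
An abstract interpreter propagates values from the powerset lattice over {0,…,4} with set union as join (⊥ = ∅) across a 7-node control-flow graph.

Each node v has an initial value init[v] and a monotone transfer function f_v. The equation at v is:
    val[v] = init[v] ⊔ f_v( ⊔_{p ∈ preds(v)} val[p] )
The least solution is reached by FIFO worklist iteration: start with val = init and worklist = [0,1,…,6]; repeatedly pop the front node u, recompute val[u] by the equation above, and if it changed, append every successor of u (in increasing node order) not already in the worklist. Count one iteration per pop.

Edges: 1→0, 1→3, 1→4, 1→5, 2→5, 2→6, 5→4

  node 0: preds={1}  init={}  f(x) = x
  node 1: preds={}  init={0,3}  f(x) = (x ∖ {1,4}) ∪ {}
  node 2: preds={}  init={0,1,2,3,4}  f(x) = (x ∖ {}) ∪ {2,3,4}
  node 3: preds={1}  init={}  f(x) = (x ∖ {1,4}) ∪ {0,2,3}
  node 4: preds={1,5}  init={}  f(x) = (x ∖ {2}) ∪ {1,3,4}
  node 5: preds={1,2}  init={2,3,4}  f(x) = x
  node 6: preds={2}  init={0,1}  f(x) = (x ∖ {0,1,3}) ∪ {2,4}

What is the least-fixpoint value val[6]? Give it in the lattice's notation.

Worklist (8 pops):
  #1 pop 0: in={0,3} → {0,3} (was {}); enqueue []
  #2 pop 1: in={} → {0,3} (no change)
  #3 pop 2: in={} → {0,1,2,3,4} (no change)
  #4 pop 3: in={0,3} → {0,2,3} (was {}); enqueue []
  #5 pop 4: in={0,2,3,4} → {0,1,3,4} (was {}); enqueue []
  #6 pop 5: in={0,1,2,3,4} → {0,1,2,3,4} (was {2,3,4}); enqueue [4]
  #7 pop 6: in={0,1,2,3,4} → {0,1,2,4} (was {0,1}); enqueue []
  #8 pop 4: in={0,1,2,3,4} → {0,1,3,4} (no change)

Fixpoint:
  val[0] = {0,3}
  val[1] = {0,3}
  val[2] = {0,1,2,3,4}
  val[3] = {0,2,3}
  val[4] = {0,1,3,4}
  val[5] = {0,1,2,3,4}
  val[6] = {0,1,2,4}

{0,1,2,4}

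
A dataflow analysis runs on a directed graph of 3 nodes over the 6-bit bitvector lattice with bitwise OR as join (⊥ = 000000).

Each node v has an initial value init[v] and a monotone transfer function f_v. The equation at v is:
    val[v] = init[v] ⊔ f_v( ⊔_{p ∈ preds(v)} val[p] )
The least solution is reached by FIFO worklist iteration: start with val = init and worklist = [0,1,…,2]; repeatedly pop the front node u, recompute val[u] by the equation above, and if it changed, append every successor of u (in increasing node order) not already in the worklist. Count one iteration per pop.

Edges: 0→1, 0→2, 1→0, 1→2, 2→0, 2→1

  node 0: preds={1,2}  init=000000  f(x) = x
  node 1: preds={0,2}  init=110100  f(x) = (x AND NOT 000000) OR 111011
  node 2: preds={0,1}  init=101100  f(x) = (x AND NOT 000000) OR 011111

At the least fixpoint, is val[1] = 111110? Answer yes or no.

no

Worklist (6 pops):
  #1 pop 0: in=111100 → 111100 (was 000000); enqueue []
  #2 pop 1: in=111100 → 111111 (was 110100); enqueue [0]
  #3 pop 2: in=111111 → 111111 (was 101100); enqueue [1]
  #4 pop 0: in=111111 → 111111 (was 111100); enqueue [2]
  #5 pop 1: in=111111 → 111111 (no change)
  #6 pop 2: in=111111 → 111111 (no change)

Fixpoint:
  val[0] = 111111
  val[1] = 111111
  val[2] = 111111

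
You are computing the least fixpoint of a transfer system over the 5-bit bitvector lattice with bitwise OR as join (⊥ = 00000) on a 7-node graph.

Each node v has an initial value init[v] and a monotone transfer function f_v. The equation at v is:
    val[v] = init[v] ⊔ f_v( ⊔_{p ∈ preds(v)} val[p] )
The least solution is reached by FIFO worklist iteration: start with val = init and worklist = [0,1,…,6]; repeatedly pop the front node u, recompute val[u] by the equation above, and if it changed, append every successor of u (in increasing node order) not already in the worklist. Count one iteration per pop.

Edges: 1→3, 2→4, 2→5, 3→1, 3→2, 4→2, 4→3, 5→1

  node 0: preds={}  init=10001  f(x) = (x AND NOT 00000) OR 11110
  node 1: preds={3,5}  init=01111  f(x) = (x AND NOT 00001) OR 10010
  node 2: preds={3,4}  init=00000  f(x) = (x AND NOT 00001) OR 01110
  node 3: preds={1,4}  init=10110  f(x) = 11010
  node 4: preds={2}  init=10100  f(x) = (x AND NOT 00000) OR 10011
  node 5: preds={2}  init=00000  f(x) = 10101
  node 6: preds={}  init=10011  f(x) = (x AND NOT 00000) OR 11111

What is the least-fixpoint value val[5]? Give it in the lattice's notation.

10101

Trace (10 dequeues):
  [1] u=0 | in 00000 | out 11111 | prev 10001 | push {}
  [2] u=1 | in 10110 | out 11111 | prev 01111 | push {}
  [3] u=2 | in 10110 | out 11110 | prev 00000 | push {}
  [4] u=3 | in 11111 | out 11110 | prev 10110 | push {1,2}
  [5] u=4 | in 11110 | out 11111 | prev 10100 | push {3}
  [6] u=5 | in 11110 | out 10101 | prev 00000 | push {}
  [7] u=6 | in 00000 | out 11111 | prev 10011 | push {}
  [8] u=1 | in 11111 | out 11111 | ==
  [9] u=2 | in 11111 | out 11110 | ==
  [10] u=3 | in 11111 | out 11110 | ==

Converged values:
  [0] 11111
  [1] 11111
  [2] 11110
  [3] 11110
  [4] 11111
  [5] 10101
  [6] 11111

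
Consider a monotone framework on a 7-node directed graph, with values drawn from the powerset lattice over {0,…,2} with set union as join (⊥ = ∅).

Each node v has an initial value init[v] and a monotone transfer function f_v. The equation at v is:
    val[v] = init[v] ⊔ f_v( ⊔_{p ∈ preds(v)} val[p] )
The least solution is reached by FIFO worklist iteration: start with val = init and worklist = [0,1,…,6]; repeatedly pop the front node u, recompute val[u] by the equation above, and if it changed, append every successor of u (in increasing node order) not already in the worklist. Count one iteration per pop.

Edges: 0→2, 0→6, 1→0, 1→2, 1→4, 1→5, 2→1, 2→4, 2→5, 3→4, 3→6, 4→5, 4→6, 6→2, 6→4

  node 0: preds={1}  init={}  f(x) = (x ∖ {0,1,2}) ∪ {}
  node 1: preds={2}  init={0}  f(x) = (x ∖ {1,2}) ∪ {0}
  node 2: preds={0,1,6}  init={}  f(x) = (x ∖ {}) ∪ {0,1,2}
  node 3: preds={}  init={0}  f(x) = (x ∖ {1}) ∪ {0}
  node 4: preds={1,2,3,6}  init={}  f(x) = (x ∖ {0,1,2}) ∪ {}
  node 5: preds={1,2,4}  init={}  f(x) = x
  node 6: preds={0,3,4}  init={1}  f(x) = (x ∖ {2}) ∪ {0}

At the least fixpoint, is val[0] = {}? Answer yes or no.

Trace (10 dequeues):
  [1] u=0 | in {0} | out {} | ==
  [2] u=1 | in {} | out {0} | ==
  [3] u=2 | in {0,1} | out {0,1,2} | prev {} | push {1}
  [4] u=3 | in {} | out {0} | ==
  [5] u=4 | in {0,1,2} | out {} | ==
  [6] u=5 | in {0,1,2} | out {0,1,2} | prev {} | push {}
  [7] u=6 | in {0} | out {0,1} | prev {1} | push {2,4}
  [8] u=1 | in {0,1,2} | out {0} | ==
  [9] u=2 | in {0,1} | out {0,1,2} | ==
  [10] u=4 | in {0,1,2} | out {} | ==

Converged values:
  [0] {}
  [1] {0}
  [2] {0,1,2}
  [3] {0}
  [4] {}
  [5] {0,1,2}
  [6] {0,1}

yes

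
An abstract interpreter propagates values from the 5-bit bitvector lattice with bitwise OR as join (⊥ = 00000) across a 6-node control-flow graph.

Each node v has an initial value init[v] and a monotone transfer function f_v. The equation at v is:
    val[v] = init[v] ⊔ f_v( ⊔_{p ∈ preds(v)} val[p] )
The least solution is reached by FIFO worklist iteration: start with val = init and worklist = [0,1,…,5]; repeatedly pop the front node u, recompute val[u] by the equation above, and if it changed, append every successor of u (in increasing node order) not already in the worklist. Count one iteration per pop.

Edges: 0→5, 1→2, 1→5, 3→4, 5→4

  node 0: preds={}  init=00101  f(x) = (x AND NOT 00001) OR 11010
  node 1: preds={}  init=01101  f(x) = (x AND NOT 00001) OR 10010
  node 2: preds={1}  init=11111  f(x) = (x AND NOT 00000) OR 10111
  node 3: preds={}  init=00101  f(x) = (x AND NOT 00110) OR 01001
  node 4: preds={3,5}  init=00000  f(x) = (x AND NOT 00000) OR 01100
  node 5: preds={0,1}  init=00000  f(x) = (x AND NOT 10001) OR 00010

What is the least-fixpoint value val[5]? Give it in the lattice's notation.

Trace (7 dequeues):
  [1] u=0 | in 00000 | out 11111 | prev 00101 | push {}
  [2] u=1 | in 00000 | out 11111 | prev 01101 | push {}
  [3] u=2 | in 11111 | out 11111 | ==
  [4] u=3 | in 00000 | out 01101 | prev 00101 | push {}
  [5] u=4 | in 01101 | out 01101 | prev 00000 | push {}
  [6] u=5 | in 11111 | out 01110 | prev 00000 | push {4}
  [7] u=4 | in 01111 | out 01111 | prev 01101 | push {}

Converged values:
  [0] 11111
  [1] 11111
  [2] 11111
  [3] 01101
  [4] 01111
  [5] 01110

01110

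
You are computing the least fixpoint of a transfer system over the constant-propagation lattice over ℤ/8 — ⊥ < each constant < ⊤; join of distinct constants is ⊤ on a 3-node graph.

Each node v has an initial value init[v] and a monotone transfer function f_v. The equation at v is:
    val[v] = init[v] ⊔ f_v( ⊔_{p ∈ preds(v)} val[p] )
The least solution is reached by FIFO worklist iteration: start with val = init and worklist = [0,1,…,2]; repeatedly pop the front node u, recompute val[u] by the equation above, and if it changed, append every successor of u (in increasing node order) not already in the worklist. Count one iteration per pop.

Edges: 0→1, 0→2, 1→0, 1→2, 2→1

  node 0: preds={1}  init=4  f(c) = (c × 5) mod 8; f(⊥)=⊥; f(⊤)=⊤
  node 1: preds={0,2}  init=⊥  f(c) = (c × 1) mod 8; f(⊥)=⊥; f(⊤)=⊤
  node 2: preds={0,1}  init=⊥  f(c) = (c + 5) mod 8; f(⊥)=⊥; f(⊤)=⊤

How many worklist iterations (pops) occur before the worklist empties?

Trace (8 dequeues):
  [1] u=0 | in ⊥ | out 4 | ==
  [2] u=1 | in 4 | out 4 | prev ⊥ | push {0}
  [3] u=2 | in 4 | out 1 | prev ⊥ | push {1}
  [4] u=0 | in 4 | out 4 | ==
  [5] u=1 | in ⊤ | out ⊤ | prev 4 | push {0,2}
  [6] u=0 | in ⊤ | out ⊤ | prev 4 | push {1}
  [7] u=2 | in ⊤ | out ⊤ | prev 1 | push {}
  [8] u=1 | in ⊤ | out ⊤ | ==

Converged values:
  [0] ⊤
  [1] ⊤
  [2] ⊤

8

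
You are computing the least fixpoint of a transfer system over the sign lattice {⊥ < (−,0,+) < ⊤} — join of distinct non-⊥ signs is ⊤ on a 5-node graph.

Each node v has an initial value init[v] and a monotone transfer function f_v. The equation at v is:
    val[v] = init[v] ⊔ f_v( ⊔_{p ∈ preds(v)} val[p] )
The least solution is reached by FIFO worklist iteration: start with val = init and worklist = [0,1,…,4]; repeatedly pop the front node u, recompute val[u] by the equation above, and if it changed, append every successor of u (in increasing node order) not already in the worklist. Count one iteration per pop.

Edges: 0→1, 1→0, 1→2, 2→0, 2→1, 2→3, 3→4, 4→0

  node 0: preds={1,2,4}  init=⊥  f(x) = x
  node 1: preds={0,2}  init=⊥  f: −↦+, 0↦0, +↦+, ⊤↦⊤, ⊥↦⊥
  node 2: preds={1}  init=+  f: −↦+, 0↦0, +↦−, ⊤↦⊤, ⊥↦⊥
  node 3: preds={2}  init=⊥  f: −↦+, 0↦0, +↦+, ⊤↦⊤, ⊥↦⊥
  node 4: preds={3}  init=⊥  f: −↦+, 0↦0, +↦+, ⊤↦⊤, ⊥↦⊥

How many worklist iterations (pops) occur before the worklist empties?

Iteration log — 9 steps:
  step 1. node 0  ⊔preds=+  new=+  old=⊥  +wl: 
  step 2. node 1  ⊔preds=+  new=+  old=⊥  +wl: 0
  step 3. node 2  ⊔preds=+  new=⊤  old=+  +wl: 1
  step 4. node 3  ⊔preds=⊤  new=⊤  old=⊥  +wl: 
  step 5. node 4  ⊔preds=⊤  new=⊤  old=⊥  +wl: 
  step 6. node 0  ⊔preds=⊤  new=⊤  old=+  +wl: 
  step 7. node 1  ⊔preds=⊤  new=⊤  old=+  +wl: 0,2
  step 8. node 0  ⊔preds=⊤  new=⊤  stable
  step 9. node 2  ⊔preds=⊤  new=⊤  stable

Least fixpoint reached:
  node 0: ⊤
  node 1: ⊤
  node 2: ⊤
  node 3: ⊤
  node 4: ⊤

9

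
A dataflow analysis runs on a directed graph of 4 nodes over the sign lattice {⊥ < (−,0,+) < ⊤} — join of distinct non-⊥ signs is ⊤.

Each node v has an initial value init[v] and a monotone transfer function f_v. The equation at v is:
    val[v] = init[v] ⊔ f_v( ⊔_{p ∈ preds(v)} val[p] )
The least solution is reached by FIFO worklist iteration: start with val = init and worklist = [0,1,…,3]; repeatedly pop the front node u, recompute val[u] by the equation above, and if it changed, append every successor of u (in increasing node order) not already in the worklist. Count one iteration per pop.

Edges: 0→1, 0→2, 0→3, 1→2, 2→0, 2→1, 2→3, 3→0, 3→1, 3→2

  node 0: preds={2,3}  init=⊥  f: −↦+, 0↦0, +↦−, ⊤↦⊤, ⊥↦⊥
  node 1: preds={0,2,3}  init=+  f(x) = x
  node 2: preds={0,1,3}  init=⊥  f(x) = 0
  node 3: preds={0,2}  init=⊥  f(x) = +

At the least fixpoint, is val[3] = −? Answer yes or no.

no

Worklist (8 pops):
  #1 pop 0: in=⊥ → ⊥ (no change)
  #2 pop 1: in=⊥ → + (no change)
  #3 pop 2: in=+ → 0 (was ⊥); enqueue [0,1]
  #4 pop 3: in=0 → + (was ⊥); enqueue [2]
  #5 pop 0: in=⊤ → ⊤ (was ⊥); enqueue [3]
  #6 pop 1: in=⊤ → ⊤ (was +); enqueue []
  #7 pop 2: in=⊤ → 0 (no change)
  #8 pop 3: in=⊤ → + (no change)

Fixpoint:
  val[0] = ⊤
  val[1] = ⊤
  val[2] = 0
  val[3] = +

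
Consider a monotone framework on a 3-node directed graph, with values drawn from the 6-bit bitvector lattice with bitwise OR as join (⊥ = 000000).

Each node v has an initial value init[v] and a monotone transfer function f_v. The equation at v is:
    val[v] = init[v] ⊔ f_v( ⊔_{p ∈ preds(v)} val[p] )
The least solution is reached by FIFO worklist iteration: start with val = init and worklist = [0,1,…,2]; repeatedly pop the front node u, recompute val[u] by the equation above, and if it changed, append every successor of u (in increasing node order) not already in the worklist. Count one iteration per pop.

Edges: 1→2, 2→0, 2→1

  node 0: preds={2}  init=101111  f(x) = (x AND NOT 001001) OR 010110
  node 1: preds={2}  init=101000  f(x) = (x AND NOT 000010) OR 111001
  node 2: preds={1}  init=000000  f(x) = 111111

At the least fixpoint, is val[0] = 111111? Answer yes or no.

yes

Worklist (6 pops):
  #1 pop 0: in=000000 → 111111 (was 101111); enqueue []
  #2 pop 1: in=000000 → 111001 (was 101000); enqueue []
  #3 pop 2: in=111001 → 111111 (was 000000); enqueue [0,1]
  #4 pop 0: in=111111 → 111111 (no change)
  #5 pop 1: in=111111 → 111101 (was 111001); enqueue [2]
  #6 pop 2: in=111101 → 111111 (no change)

Fixpoint:
  val[0] = 111111
  val[1] = 111101
  val[2] = 111111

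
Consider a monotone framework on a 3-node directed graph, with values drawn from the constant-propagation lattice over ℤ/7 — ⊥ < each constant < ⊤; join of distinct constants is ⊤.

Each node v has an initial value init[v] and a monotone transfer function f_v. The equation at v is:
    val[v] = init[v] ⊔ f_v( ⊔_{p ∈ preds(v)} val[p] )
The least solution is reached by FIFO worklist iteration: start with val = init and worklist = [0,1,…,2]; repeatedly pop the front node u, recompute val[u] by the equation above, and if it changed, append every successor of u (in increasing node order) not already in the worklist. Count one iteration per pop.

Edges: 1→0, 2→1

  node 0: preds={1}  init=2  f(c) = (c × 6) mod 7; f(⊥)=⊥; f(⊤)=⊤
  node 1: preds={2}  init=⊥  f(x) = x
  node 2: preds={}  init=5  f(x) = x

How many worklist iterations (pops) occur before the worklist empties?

Trace (4 dequeues):
  [1] u=0 | in ⊥ | out 2 | ==
  [2] u=1 | in 5 | out 5 | prev ⊥ | push {0}
  [3] u=2 | in ⊥ | out 5 | ==
  [4] u=0 | in 5 | out 2 | ==

Converged values:
  [0] 2
  [1] 5
  [2] 5

4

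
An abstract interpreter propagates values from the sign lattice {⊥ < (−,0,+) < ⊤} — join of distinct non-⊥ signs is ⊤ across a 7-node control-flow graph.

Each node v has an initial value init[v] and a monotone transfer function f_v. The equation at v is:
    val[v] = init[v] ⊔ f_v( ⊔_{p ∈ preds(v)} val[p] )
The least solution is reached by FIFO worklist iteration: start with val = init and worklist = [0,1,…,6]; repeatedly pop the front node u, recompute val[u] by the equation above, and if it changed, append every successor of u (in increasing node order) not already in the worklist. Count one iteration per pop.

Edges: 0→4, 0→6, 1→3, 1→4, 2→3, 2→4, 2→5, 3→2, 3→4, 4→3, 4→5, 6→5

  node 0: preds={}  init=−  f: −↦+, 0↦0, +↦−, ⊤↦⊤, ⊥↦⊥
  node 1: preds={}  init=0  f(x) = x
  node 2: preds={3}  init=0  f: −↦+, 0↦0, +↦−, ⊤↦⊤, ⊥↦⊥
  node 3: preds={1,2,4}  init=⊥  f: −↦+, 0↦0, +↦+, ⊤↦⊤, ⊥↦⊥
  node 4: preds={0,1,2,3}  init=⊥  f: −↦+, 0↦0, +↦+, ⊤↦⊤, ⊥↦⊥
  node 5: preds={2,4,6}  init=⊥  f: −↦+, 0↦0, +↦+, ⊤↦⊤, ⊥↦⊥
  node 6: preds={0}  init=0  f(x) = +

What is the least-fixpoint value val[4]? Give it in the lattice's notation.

Iteration log — 14 steps:
  step 1. node 0  ⊔preds=⊥  new=−  stable
  step 2. node 1  ⊔preds=⊥  new=0  stable
  step 3. node 2  ⊔preds=⊥  new=0  stable
  step 4. node 3  ⊔preds=0  new=0  old=⊥  +wl: 2
  step 5. node 4  ⊔preds=⊤  new=⊤  old=⊥  +wl: 3
  step 6. node 5  ⊔preds=⊤  new=⊤  old=⊥  +wl: 
  step 7. node 6  ⊔preds=−  new=⊤  old=0  +wl: 5
  step 8. node 2  ⊔preds=0  new=0  stable
  step 9. node 3  ⊔preds=⊤  new=⊤  old=0  +wl: 2,4
  step 10. node 5  ⊔preds=⊤  new=⊤  stable
  step 11. node 2  ⊔preds=⊤  new=⊤  old=0  +wl: 3,5
  step 12. node 4  ⊔preds=⊤  new=⊤  stable
  step 13. node 3  ⊔preds=⊤  new=⊤  stable
  step 14. node 5  ⊔preds=⊤  new=⊤  stable

Least fixpoint reached:
  node 0: −
  node 1: 0
  node 2: ⊤
  node 3: ⊤
  node 4: ⊤
  node 5: ⊤
  node 6: ⊤

⊤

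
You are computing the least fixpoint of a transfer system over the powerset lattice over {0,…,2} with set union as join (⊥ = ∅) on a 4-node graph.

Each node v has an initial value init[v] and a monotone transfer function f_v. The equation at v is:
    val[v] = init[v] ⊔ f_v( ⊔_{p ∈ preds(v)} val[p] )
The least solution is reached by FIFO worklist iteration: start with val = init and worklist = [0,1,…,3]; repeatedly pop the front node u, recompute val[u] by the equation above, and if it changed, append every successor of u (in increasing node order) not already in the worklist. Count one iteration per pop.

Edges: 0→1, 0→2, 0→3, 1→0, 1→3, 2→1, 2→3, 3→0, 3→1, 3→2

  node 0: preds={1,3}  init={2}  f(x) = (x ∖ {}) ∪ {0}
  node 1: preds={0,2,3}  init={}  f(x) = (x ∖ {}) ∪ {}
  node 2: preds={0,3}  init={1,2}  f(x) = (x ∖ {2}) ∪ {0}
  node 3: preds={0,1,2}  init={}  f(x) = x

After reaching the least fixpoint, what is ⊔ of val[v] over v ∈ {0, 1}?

{0,1,2}

Iteration log — 8 steps:
  step 1. node 0  ⊔preds={}  new={0,2}  old={2}  +wl: 
  step 2. node 1  ⊔preds={0,1,2}  new={0,1,2}  old={}  +wl: 0
  step 3. node 2  ⊔preds={0,2}  new={0,1,2}  old={1,2}  +wl: 1
  step 4. node 3  ⊔preds={0,1,2}  new={0,1,2}  old={}  +wl: 2
  step 5. node 0  ⊔preds={0,1,2}  new={0,1,2}  old={0,2}  +wl: 3
  step 6. node 1  ⊔preds={0,1,2}  new={0,1,2}  stable
  step 7. node 2  ⊔preds={0,1,2}  new={0,1,2}  stable
  step 8. node 3  ⊔preds={0,1,2}  new={0,1,2}  stable

Least fixpoint reached:
  node 0: {0,1,2}
  node 1: {0,1,2}
  node 2: {0,1,2}
  node 3: {0,1,2}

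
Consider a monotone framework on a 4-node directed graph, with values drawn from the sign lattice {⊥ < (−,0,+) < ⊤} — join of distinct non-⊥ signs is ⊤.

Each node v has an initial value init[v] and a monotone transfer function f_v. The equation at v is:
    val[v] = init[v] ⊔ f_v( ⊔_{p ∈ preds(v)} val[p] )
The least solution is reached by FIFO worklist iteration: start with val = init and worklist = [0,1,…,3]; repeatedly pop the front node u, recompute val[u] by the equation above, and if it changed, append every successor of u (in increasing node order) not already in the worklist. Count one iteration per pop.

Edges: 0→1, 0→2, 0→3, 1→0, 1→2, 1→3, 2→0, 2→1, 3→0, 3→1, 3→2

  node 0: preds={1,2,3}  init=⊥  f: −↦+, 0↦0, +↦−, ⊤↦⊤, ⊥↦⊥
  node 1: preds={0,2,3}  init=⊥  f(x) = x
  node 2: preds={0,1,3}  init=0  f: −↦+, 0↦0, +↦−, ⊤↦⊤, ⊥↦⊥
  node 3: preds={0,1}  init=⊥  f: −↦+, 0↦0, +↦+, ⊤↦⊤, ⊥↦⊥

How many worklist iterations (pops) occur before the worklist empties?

Iteration log — 7 steps:
  step 1. node 0  ⊔preds=0  new=0  old=⊥  +wl: 
  step 2. node 1  ⊔preds=0  new=0  old=⊥  +wl: 0
  step 3. node 2  ⊔preds=0  new=0  stable
  step 4. node 3  ⊔preds=0  new=0  old=⊥  +wl: 1,2
  step 5. node 0  ⊔preds=0  new=0  stable
  step 6. node 1  ⊔preds=0  new=0  stable
  step 7. node 2  ⊔preds=0  new=0  stable

Least fixpoint reached:
  node 0: 0
  node 1: 0
  node 2: 0
  node 3: 0

7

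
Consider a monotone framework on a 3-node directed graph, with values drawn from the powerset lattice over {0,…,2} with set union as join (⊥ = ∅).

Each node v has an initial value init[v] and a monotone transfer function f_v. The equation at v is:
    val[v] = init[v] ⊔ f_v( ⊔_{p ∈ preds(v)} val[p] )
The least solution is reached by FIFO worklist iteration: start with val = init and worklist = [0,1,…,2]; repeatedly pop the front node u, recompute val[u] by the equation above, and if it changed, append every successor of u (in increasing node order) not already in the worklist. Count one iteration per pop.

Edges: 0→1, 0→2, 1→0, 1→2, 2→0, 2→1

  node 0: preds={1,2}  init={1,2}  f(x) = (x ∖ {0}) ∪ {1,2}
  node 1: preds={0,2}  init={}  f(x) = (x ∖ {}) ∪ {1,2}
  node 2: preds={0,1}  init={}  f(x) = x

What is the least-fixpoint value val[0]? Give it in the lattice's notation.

Worklist (5 pops):
  #1 pop 0: in={} → {1,2} (no change)
  #2 pop 1: in={1,2} → {1,2} (was {}); enqueue [0]
  #3 pop 2: in={1,2} → {1,2} (was {}); enqueue [1]
  #4 pop 0: in={1,2} → {1,2} (no change)
  #5 pop 1: in={1,2} → {1,2} (no change)

Fixpoint:
  val[0] = {1,2}
  val[1] = {1,2}
  val[2] = {1,2}

{1,2}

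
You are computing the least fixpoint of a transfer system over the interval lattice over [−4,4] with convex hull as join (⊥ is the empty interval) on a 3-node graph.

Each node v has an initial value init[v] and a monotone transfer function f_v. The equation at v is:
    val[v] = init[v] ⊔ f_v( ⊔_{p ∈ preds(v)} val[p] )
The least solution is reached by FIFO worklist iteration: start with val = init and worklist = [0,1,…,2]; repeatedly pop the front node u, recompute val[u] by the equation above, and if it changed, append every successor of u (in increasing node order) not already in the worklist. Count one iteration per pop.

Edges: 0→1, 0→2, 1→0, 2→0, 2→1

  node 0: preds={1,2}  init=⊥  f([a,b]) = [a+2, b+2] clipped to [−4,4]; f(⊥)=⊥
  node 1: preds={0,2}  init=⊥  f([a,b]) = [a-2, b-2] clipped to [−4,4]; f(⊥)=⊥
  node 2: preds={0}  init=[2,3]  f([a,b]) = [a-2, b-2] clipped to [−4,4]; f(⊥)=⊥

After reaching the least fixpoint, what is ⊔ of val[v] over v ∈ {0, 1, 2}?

Iteration log — 18 steps:
  step 1. node 0  ⊔preds=[2,3]  new=[4,4]  old=⊥  +wl: 
  step 2. node 1  ⊔preds=[2,4]  new=[0,2]  old=⊥  +wl: 0
  step 3. node 2  ⊔preds=[4,4]  new=[2,3]  stable
  step 4. node 0  ⊔preds=[0,3]  new=[2,4]  old=[4,4]  +wl: 1,2
  step 5. node 1  ⊔preds=[2,4]  new=[0,2]  stable
  step 6. node 2  ⊔preds=[2,4]  new=[0,3]  old=[2,3]  +wl: 0,1
  step 7. node 0  ⊔preds=[0,3]  new=[2,4]  stable
  step 8. node 1  ⊔preds=[0,4]  new=[-2,2]  old=[0,2]  +wl: 0
  step 9. node 0  ⊔preds=[-2,3]  new=[0,4]  old=[2,4]  +wl: 1,2
  step 10. node 1  ⊔preds=[0,4]  new=[-2,2]  stable
  step 11. node 2  ⊔preds=[0,4]  new=[-2,3]  old=[0,3]  +wl: 0,1
  step 12. node 0  ⊔preds=[-2,3]  new=[0,4]  stable
  step 13. node 1  ⊔preds=[-2,4]  new=[-4,2]  old=[-2,2]  +wl: 0
  step 14. node 0  ⊔preds=[-4,3]  new=[-2,4]  old=[0,4]  +wl: 1,2
  step 15. node 1  ⊔preds=[-2,4]  new=[-4,2]  stable
  step 16. node 2  ⊔preds=[-2,4]  new=[-4,3]  old=[-2,3]  +wl: 0,1
  step 17. node 0  ⊔preds=[-4,3]  new=[-2,4]  stable
  step 18. node 1  ⊔preds=[-4,4]  new=[-4,2]  stable

Least fixpoint reached:
  node 0: [-2,4]
  node 1: [-4,2]
  node 2: [-4,3]

[-4,4]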